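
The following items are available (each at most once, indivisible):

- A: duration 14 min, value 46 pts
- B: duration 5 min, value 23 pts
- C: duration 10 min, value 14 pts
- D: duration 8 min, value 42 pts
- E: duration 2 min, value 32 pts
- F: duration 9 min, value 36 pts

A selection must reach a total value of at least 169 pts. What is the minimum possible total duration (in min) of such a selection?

Subsets with value ≥ 169, sorted by total duration:
- A+B+D+E+F: duration 38, value 179
- A+C+D+E+F: duration 43, value 170
Minimum duration: 38 min.

38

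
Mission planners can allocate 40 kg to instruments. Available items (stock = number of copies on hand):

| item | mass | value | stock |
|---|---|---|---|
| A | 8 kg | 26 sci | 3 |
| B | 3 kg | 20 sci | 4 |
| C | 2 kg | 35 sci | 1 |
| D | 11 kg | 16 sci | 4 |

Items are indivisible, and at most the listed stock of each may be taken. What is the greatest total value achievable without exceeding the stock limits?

193 sci

Best selections within mass 40 and stock limits:
- 3×A + 4×B + 1×C: mass 38, value 193
- 3×A + 3×B + 1×C: mass 35, value 173
Best: 193 sci.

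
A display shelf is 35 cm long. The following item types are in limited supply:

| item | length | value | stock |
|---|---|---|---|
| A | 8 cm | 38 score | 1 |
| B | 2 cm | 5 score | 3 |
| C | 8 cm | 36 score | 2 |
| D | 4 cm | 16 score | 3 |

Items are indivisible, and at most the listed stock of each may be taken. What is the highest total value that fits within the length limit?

Best selections within length 35 and stock limits:
- 1×A + 1×B + 2×C + 2×D: length 34, value 147
- 1×A + 2×C + 2×D: length 32, value 142
Best: 147 score.

147 score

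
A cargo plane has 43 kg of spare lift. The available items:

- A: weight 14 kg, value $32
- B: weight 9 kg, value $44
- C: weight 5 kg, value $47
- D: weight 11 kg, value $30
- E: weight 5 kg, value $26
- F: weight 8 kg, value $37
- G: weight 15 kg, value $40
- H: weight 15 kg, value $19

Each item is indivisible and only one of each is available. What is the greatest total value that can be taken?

$194

Check high-value combinations within 43 kg:
- B+C+E+F+G: weight 9+5+5+8+15=42, value 44+47+26+37+40=194
- A+B+C+E+F: weight 14+9+5+5+8=41, value 32+44+47+26+37=186
- B+C+D+E+F: weight 9+5+11+5+8=38, value 44+47+30+26+37=184
Best: $194.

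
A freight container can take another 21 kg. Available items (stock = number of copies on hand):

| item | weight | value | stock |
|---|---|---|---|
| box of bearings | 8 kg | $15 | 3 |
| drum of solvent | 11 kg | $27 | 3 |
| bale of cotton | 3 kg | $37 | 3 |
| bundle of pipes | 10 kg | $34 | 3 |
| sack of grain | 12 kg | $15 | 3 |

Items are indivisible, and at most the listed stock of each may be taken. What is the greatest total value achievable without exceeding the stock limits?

$145

Best selections within weight 21 and stock limits:
- 3×bale of cotton + 1×bundle of pipes: weight 19, value 145
- 1×drum of solvent + 3×bale of cotton: weight 20, value 138
Best: $145.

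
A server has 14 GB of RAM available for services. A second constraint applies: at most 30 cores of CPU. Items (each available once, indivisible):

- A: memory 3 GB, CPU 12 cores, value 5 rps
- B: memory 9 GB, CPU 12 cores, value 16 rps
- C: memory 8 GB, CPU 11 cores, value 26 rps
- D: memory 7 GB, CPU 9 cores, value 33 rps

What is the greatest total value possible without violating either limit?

38 rps

Feasible sets respecting both limits:
- A+D: memory 10, CPU 21, value 38
- D: memory 7, CPU 9, value 33
- A+C: memory 11, CPU 23, value 31
Best: 38 rps.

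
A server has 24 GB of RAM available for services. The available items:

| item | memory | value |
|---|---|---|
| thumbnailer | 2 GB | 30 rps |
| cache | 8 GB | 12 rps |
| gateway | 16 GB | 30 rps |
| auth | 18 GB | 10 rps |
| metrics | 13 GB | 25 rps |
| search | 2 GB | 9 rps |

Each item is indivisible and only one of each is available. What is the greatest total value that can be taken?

Check high-value combinations within 24 GB:
- thumbnailer+gateway+search: memory 2+16+2=20, value 30+30+9=69
- thumbnailer+cache+metrics: memory 2+8+13=23, value 30+12+25=67
- thumbnailer+metrics+search: memory 2+13+2=17, value 30+25+9=64
- thumbnailer+gateway: memory 2+16=18, value 30+30=60
Best: 69 rps.

69 rps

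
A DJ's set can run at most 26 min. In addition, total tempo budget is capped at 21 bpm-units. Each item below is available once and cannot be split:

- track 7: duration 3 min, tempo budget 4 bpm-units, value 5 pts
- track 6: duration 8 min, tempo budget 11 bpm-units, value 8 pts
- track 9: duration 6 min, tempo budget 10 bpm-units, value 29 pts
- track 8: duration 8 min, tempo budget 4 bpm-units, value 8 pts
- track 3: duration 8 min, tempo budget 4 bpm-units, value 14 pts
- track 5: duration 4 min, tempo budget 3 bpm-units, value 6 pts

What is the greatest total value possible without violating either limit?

57 pts

Feasible sets respecting both limits:
- track 9+track 8+track 3+track 5: duration 26, tempo budget 21, value 57
- track 7+track 9+track 3+track 5: duration 21, tempo budget 21, value 54
- track 9+track 8+track 3: duration 22, tempo budget 18, value 51
Best: 57 pts.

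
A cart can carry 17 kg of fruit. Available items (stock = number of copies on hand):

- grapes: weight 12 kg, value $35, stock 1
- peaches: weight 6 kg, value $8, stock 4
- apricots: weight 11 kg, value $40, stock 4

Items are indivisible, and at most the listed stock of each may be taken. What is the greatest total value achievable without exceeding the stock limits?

Top feasible selections:
- 1×peaches + 1×apricots: weight 17, value 48
- 1×apricots: weight 11, value 40
Best: $48.

$48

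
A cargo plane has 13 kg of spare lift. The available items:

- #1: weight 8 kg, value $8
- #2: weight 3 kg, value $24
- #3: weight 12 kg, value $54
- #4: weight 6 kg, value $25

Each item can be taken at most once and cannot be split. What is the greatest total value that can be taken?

Check high-value combinations within 13 kg:
- #3: weight 12, value 54
- #2+#4: weight 3+6=9, value 24+25=49
- #1+#2: weight 8+3=11, value 8+24=32
- #4: weight 6, value 25
- #2: weight 3, value 24
Best: $54.

$54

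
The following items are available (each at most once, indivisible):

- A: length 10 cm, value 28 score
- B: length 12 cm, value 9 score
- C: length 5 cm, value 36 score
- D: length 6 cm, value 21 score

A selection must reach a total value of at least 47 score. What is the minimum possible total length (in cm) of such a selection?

11

Subsets with value ≥ 47, sorted by total length:
- C+D: length 11, value 57
- A+C: length 15, value 64
- A+D: length 16, value 49
Minimum length: 11 cm.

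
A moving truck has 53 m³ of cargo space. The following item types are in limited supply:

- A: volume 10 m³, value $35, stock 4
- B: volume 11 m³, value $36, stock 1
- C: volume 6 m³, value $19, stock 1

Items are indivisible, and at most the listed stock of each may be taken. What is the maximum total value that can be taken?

Top feasible selections:
- 4×A + 1×B: volume 51, value 176
- 3×A + 1×B + 1×C: volume 47, value 160
Best: $176.

$176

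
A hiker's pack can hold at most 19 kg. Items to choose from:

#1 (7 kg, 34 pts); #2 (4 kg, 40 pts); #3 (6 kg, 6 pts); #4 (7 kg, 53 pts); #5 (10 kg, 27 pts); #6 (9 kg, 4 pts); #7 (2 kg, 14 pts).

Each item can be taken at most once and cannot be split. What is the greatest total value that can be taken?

Check high-value combinations within 19 kg:
- #1+#2+#4: weight 7+4+7=18, value 34+40+53=127
- #2+#3+#4+#7: weight 4+6+7+2=19, value 40+6+53+14=113
- #2+#4+#7: weight 4+7+2=13, value 40+53+14=107
- #1+#4+#7: weight 7+7+2=16, value 34+53+14=101
Best: 127 pts.

127 pts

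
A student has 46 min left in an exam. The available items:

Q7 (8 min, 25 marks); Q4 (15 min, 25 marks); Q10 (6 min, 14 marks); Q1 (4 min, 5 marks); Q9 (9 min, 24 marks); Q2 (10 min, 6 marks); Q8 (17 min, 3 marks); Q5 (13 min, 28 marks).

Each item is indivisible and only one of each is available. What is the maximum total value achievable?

102 marks

Check high-value combinations within 46 min:
- Q7+Q4+Q9+Q5: time 8+15+9+13=45, value 25+25+24+28=102
- Q7+Q4+Q10+Q1+Q5: time 8+15+6+4+13=46, value 25+25+14+5+28=97
- Q7+Q10+Q9+Q2+Q5: time 8+6+9+10+13=46, value 25+14+24+6+28=97
- Q7+Q10+Q1+Q9+Q5: time 8+6+4+9+13=40, value 25+14+5+24+28=96
- Q7+Q4+Q10+Q1+Q9: time 8+15+6+4+9=42, value 25+25+14+5+24=93
Best: 102 marks.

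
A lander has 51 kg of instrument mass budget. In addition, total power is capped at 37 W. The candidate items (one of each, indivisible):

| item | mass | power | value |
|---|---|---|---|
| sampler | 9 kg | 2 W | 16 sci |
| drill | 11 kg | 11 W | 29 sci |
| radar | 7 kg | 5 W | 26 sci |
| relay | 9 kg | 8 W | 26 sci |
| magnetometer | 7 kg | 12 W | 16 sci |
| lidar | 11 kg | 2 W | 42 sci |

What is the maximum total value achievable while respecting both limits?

Feasible sets respecting both limits:
- sampler+drill+radar+relay+lidar: mass 47, power 28, value 139
- sampler+drill+radar+magnetometer+lidar: mass 45, power 32, value 129
- sampler+drill+relay+magnetometer+lidar: mass 47, power 35, value 129
- sampler+radar+relay+magnetometer+lidar: mass 43, power 29, value 126
Best: 139 sci.

139 sci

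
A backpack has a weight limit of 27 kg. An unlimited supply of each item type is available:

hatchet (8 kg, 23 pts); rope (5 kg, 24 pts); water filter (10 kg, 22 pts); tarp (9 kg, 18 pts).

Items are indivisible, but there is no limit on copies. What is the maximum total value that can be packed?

120 pts

Best value-per-unit is rope at 24/5, and filling with it alone uses weight 5×5=25. No mix of the others beats 5×24 = 120.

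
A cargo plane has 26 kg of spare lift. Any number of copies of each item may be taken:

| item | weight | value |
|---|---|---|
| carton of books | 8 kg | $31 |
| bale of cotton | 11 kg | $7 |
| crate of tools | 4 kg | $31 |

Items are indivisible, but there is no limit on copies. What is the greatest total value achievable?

$186

Best value-per-unit is crate of tools at 31/4, and filling with it alone uses weight 6×4=24. No mix of the others beats 6×31 = 186.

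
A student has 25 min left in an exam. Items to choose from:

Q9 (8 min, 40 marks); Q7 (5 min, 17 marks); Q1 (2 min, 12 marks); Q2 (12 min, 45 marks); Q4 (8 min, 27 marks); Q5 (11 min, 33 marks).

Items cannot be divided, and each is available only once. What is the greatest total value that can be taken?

102 marks

Check high-value combinations within 25 min:
- Q9+Q7+Q2: time 8+5+12=25, value 40+17+45=102
- Q9+Q1+Q2: time 8+2+12=22, value 40+12+45=97
- Q9+Q7+Q1+Q4: time 8+5+2+8=23, value 40+17+12+27=96
- Q9+Q7+Q5: time 8+5+11=24, value 40+17+33=90
Best: 102 marks.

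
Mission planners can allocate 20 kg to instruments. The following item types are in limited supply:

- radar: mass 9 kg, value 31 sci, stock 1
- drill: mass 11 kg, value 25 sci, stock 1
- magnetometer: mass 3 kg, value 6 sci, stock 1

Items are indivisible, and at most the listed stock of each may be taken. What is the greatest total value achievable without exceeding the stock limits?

Top feasible selections:
- 1×radar + 1×drill: mass 20, value 56
- 1×radar + 1×magnetometer: mass 12, value 37
- 1×radar: mass 9, value 31
- 1×drill + 1×magnetometer: mass 14, value 31
Best: 56 sci.

56 sci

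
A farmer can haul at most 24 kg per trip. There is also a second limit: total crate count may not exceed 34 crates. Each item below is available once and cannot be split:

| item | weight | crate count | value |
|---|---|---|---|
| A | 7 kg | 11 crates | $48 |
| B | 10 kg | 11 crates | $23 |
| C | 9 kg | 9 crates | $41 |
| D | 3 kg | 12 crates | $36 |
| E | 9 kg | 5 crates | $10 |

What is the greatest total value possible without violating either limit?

$125

Feasible sets respecting both limits:
- A+C+D: weight 19, crate count 32, value 125
- A+B+D: weight 20, crate count 34, value 107
- B+C+D: weight 22, crate count 32, value 100
Best: $125.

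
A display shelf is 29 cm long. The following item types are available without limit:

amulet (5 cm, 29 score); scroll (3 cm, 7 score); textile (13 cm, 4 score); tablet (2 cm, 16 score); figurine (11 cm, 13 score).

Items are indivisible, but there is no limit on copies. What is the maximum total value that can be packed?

224 score

Best value-per-unit is tablet at 16/2, and filling with it alone uses length 14×2=28. No mix of the others beats 14×16 = 224.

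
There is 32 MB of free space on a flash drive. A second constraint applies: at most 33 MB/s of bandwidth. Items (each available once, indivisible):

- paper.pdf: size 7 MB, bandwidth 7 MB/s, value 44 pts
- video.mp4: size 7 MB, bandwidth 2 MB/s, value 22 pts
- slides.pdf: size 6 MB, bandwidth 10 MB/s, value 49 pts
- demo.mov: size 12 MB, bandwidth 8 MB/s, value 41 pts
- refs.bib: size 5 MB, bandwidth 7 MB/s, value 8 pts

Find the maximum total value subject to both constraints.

Feasible sets respecting both limits:
- paper.pdf+video.mp4+slides.pdf+demo.mov: size 32, bandwidth 27, value 156
- paper.pdf+slides.pdf+demo.mov+refs.bib: size 30, bandwidth 32, value 142
- paper.pdf+slides.pdf+demo.mov: size 25, bandwidth 25, value 134
Best: 156 pts.

156 pts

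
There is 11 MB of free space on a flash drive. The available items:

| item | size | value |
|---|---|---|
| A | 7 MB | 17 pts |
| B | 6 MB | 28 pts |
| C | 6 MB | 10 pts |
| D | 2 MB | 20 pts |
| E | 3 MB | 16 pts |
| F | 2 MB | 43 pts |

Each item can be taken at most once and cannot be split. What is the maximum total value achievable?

91 pts

Check high-value combinations within 11 MB:
- B+D+F: size 6+2+2=10, value 28+20+43=91
- B+E+F: size 6+3+2=11, value 28+16+43=87
- A+D+F: size 7+2+2=11, value 17+20+43=80
- D+E+F: size 2+3+2=7, value 20+16+43=79
Best: 91 pts.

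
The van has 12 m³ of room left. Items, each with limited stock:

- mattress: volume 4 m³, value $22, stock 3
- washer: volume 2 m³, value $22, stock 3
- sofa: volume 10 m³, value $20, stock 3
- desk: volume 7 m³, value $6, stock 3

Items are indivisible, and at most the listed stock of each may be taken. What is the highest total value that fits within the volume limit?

Top feasible selections:
- 1×mattress + 3×washer: volume 10, value 88
- 2×mattress + 2×washer: volume 12, value 88
Best: $88.

$88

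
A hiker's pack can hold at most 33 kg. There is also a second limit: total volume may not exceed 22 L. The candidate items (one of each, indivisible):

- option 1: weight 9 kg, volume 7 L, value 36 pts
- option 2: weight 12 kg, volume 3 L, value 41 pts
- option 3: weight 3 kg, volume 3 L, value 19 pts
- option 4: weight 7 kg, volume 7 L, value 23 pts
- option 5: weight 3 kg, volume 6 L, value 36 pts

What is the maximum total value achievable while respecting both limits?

Feasible sets respecting both limits:
- option 1+option 2+option 3+option 5: weight 27, volume 19, value 132
- option 1+option 2+option 3+option 4: weight 31, volume 20, value 119
- option 2+option 3+option 4+option 5: weight 25, volume 19, value 119
- option 1+option 2+option 5: weight 24, volume 16, value 113
Best: 132 pts.

132 pts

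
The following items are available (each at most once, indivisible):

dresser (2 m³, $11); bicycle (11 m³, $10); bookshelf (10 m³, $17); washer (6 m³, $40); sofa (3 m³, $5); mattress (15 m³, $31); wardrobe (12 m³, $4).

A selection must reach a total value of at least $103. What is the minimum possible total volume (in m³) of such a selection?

36

Subsets with value ≥ 103, sorted by total volume:
- dresser+bookshelf+washer+sofa+mattress: volume 36, value 104
- dresser+bicycle+bookshelf+washer+mattress: volume 44, value 109
- bicycle+bookshelf+washer+sofa+mattress: volume 45, value 103
- dresser+bookshelf+washer+mattress+wardrobe: volume 45, value 103
Minimum volume: 36 m³.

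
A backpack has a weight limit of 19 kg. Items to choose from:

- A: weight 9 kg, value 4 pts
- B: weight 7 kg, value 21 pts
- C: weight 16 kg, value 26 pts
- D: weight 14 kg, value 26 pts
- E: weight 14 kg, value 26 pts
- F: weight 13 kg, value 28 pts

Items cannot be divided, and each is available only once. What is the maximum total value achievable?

Check high-value combinations within 19 kg:
- F: weight 13, value 28
- D: weight 14, value 26
- E: weight 14, value 26
- C: weight 16, value 26
Best: 28 pts.

28 pts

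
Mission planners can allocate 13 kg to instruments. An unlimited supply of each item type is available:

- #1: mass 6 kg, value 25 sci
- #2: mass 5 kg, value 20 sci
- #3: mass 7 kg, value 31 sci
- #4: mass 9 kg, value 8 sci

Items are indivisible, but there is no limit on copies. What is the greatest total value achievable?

Best value-per-unit is #3 at 31/7; filling with it alone gives 1×31 = 31.
Optimal mix: 1×#1 + 1×#3 → mass 13, value 56.

56 sci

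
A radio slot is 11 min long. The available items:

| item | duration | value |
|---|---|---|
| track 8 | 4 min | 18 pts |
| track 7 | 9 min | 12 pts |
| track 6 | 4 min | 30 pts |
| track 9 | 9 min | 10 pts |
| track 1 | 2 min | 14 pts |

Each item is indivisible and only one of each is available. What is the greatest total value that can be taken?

62 pts

Check high-value combinations within 11 min:
- track 8+track 6+track 1: duration 4+4+2=10, value 18+30+14=62
- track 8+track 6: duration 4+4=8, value 18+30=48
- track 6+track 1: duration 4+2=6, value 30+14=44
Best: 62 pts.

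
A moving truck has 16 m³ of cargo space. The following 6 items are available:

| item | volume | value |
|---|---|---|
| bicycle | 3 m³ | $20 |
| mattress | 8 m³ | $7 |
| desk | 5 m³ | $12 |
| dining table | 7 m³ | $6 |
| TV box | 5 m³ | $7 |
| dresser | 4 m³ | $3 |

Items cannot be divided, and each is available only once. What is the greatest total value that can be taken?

$39

Check high-value combinations within 16 m³:
- bicycle+desk+TV box: volume 3+5+5=13, value 20+12+7=39
- bicycle+mattress+desk: volume 3+8+5=16, value 20+7+12=39
- bicycle+desk+dining table: volume 3+5+7=15, value 20+12+6=38
- bicycle+desk+dresser: volume 3+5+4=12, value 20+12+3=35
Best: $39.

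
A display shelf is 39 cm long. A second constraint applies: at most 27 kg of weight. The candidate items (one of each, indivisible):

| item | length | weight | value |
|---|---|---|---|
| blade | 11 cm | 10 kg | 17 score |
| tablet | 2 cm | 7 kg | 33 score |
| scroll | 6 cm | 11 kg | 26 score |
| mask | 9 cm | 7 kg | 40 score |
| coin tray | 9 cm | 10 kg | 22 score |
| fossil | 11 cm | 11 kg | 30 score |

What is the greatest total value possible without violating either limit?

Feasible sets respecting both limits:
- tablet+mask+fossil: length 22, weight 25, value 103
- tablet+scroll+mask: length 17, weight 25, value 99
- tablet+mask+coin tray: length 20, weight 24, value 95
Best: 103 score.

103 score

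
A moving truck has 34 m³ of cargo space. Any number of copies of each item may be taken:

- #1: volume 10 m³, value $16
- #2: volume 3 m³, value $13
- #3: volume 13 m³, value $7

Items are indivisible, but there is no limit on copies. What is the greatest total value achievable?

Best value-per-unit is #2 at 13/3, and filling with it alone uses volume 11×3=33. No mix of the others beats 11×13 = 143.

$143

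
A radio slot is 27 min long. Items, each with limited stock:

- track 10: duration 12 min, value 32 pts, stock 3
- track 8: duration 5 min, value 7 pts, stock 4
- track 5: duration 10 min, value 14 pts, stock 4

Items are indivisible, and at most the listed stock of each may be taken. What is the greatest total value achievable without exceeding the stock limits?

64 pts

Best selections within duration 27 and stock limits:
- 2×track 10: duration 24, value 64
- 1×track 10 + 1×track 8 + 1×track 5: duration 27, value 53
- 1×track 10 + 3×track 8: duration 27, value 53
- 1×track 10 + 1×track 5: duration 22, value 46
Best: 64 pts.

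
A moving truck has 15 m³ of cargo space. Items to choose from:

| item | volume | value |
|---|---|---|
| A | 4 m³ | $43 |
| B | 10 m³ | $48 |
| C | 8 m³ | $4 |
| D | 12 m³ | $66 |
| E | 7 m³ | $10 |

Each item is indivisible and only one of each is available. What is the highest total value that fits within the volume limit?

This is a 0/1 knapsack; check combinations near the capacity.
- A+B: volume 4+10=14, value 43+48=91
- D: volume 12, value 66
- A+E: volume 4+7=11, value 43+10=53
- B: volume 10, value 48
- A+C: volume 4+8=12, value 43+4=47
Best: $91.

$91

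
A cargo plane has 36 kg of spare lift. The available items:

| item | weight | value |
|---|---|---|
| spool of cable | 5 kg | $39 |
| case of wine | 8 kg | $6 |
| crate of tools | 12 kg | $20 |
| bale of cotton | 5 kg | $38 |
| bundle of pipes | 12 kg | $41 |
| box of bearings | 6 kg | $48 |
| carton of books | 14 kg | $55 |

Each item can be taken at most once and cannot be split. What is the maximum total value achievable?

$180

This is a 0/1 knapsack; check combinations near the capacity.
- spool of cable+bale of cotton+box of bearings+carton of books: weight 5+5+6+14=30, value 39+38+48+55=180
- spool of cable+bale of cotton+bundle of pipes+carton of books: weight 5+5+12+14=36, value 39+38+41+55=173
- spool of cable+case of wine+bale of cotton+bundle of pipes+box of bearings: weight 5+8+5+12+6=36, value 39+6+38+41+48=172
- spool of cable+bale of cotton+bundle of pipes+box of bearings: weight 5+5+12+6=28, value 39+38+41+48=166
- spool of cable+crate of tools+bale of cotton+carton of books: weight 5+12+5+14=36, value 39+20+38+55=152
Best: $180.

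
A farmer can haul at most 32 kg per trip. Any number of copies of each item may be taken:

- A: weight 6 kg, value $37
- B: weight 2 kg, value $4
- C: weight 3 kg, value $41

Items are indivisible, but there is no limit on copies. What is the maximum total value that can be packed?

$414

Best value-per-unit is C at 41/3; filling with it alone gives 10×41 = 410.
Optimal mix: 1×B + 10×C → weight 32, value 414.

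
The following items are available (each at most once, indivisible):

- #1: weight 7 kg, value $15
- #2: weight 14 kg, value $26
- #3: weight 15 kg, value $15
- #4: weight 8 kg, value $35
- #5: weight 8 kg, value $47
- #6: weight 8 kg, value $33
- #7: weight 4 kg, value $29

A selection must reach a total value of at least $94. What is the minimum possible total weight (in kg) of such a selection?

Subsets with value ≥ 94, sorted by total weight:
- #4+#5+#7: weight 20, value 111
- #5+#6+#7: weight 20, value 109
- #4+#6+#7: weight 20, value 97
- #1+#4+#5: weight 23, value 97
Minimum weight: 20 kg.

20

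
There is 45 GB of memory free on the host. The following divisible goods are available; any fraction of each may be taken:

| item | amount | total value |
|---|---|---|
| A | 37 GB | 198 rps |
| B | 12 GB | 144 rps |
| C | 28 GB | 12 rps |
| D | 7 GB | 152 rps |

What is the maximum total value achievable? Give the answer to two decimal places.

435.14

Take in order of value per unit:
- D (152/7 per unit): all 7 → value 152, running total 152.00
- B (144/12 per unit): all 12 → value 144, running total 296.00
- A (198/37 per unit): 26 of 37 → value 26×198/37 = 139.1351, running total 435.14
Total 435.14.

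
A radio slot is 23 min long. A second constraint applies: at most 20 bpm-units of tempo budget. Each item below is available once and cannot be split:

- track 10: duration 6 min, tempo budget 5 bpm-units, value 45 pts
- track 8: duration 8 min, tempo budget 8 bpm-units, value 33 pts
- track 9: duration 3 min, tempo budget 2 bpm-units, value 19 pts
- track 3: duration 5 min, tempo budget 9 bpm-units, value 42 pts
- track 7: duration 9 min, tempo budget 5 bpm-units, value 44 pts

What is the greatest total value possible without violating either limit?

131 pts

Feasible sets respecting both limits:
- track 10+track 3+track 7: duration 20, tempo budget 19, value 131
- track 10+track 8+track 7: duration 23, tempo budget 18, value 122
- track 10+track 9+track 7: duration 18, tempo budget 12, value 108
Best: 131 pts.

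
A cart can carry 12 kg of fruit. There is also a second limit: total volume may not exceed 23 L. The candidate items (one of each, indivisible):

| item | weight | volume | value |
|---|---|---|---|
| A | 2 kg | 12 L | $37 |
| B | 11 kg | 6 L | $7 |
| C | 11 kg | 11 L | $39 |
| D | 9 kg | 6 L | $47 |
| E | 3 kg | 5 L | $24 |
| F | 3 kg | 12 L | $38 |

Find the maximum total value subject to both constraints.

Feasible sets respecting both limits:
- D+F: weight 12, volume 18, value 85
- A+D: weight 11, volume 18, value 84
- D+E: weight 12, volume 11, value 71
- E+F: weight 6, volume 17, value 62
Best: $85.

$85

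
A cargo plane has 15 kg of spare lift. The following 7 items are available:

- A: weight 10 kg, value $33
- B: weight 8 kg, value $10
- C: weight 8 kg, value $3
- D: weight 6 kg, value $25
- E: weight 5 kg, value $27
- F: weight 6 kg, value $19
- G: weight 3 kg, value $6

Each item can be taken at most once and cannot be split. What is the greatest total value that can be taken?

$60

Check high-value combinations within 15 kg:
- A+E: weight 10+5=15, value 33+27=60
- D+E+G: weight 6+5+3=14, value 25+27+6=58
- D+E: weight 6+5=11, value 25+27=52
- E+F+G: weight 5+6+3=14, value 27+19+6=52
- D+F+G: weight 6+6+3=15, value 25+19+6=50
Best: $60.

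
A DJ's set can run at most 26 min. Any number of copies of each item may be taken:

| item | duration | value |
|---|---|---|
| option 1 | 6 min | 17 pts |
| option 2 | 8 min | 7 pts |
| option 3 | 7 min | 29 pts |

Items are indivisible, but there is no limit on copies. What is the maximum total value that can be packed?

92 pts

Best value-per-unit is option 3 at 29/7; filling with it alone gives 3×29 = 87.
Optimal mix: 2×option 1 + 2×option 3 → duration 26, value 92.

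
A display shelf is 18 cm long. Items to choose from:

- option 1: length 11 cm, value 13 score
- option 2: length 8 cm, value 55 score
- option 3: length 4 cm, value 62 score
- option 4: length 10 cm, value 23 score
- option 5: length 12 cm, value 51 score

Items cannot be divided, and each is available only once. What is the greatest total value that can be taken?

117 score

Check high-value combinations within 18 cm:
- option 2+option 3: length 8+4=12, value 55+62=117
- option 3+option 5: length 4+12=16, value 62+51=113
- option 3+option 4: length 4+10=14, value 62+23=85
- option 2+option 4: length 8+10=18, value 55+23=78
Best: 117 score.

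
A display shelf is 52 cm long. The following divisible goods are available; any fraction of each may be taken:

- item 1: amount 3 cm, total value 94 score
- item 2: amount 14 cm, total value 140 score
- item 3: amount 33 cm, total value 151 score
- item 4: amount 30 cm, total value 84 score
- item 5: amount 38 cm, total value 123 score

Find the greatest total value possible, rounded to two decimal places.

Take in order of value per unit:
- item 1 (94/3 per unit): all 3 → value 94, running total 94.00
- item 2 (140/14 per unit): all 14 → value 140, running total 234.00
- item 3 (151/33 per unit): all 33 → value 151, running total 385.00
- item 5 (123/38 per unit): 2 of 38 → value 2×123/38 = 6.4737, running total 391.47
Total 391.47.

391.47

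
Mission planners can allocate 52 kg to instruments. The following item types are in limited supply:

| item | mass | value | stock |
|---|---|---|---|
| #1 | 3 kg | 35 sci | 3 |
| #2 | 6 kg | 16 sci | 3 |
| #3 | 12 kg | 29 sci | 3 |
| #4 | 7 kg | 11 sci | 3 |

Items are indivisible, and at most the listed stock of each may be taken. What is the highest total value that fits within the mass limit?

211 sci

Best selections within mass 52 and stock limits:
- 3×#1 + 3×#2 + 2×#3: mass 51, value 211
- 3×#1 + 1×#2 + 3×#3: mass 51, value 208
- 3×#1 + 2×#2 + 2×#3 + 1×#4: mass 52, value 206
Best: 211 sci.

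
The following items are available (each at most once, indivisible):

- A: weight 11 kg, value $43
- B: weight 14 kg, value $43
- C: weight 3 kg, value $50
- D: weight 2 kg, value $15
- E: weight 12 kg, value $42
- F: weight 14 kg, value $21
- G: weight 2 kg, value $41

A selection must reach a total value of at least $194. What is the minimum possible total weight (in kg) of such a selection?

Subsets with value ≥ 194, sorted by total weight:
- A+B+C+E+G: weight 42, value 219
- A+C+E+F+G: weight 42, value 197
Minimum weight: 42 kg.

42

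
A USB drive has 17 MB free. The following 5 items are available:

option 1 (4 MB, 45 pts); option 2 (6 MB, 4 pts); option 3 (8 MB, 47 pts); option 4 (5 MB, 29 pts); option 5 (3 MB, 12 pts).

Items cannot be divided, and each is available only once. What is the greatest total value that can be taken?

Check high-value combinations within 17 MB:
- option 1+option 3+option 4: size 4+8+5=17, value 45+47+29=121
- option 1+option 3+option 5: size 4+8+3=15, value 45+47+12=104
- option 1+option 3: size 4+8=12, value 45+47=92
Best: 121 pts.

121 pts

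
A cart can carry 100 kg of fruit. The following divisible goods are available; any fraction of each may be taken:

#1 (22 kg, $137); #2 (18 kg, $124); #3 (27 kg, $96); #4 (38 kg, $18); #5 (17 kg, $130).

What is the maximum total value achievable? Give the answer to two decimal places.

494.58

Take in order of value per unit:
- #5 (130/17 per unit): all 17 → value 130, running total 130.00
- #2 (124/18 per unit): all 18 → value 124, running total 254.00
- #1 (137/22 per unit): all 22 → value 137, running total 391.00
- #3 (96/27 per unit): all 27 → value 96, running total 487.00
- #4 (18/38 per unit): 16 of 38 → value 16×18/38 = 7.5789, running total 494.58
Total 494.58.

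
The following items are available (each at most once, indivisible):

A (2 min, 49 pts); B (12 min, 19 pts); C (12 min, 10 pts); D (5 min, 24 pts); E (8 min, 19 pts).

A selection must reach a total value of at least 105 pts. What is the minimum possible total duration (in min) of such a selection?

27

Subsets with value ≥ 105, sorted by total duration:
- A+B+D+E: duration 27, value 111
- A+B+C+D+E: duration 39, value 121
Minimum duration: 27 min.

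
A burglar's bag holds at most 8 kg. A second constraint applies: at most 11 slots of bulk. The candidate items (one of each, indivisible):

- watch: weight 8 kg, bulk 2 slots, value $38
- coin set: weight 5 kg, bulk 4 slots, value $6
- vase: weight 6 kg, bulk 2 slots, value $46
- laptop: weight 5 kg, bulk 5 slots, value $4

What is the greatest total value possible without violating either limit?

$46

Feasible sets respecting both limits:
- vase: weight 6, bulk 2, value 46
- watch: weight 8, bulk 2, value 38
- coin set: weight 5, bulk 4, value 6
- laptop: weight 5, bulk 5, value 4
Best: $46.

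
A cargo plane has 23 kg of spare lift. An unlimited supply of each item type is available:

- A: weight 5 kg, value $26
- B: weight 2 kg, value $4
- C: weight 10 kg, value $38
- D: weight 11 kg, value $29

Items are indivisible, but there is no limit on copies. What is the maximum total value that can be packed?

Best value-per-unit is A at 26/5; filling with it alone gives 4×26 = 104.
Optimal mix: 4×A + 1×B → weight 22, value 108.

$108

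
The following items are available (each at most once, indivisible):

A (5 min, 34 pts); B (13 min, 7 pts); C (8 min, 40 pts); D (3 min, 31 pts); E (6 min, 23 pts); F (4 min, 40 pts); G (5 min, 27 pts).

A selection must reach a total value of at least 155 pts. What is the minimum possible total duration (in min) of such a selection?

23

Subsets with value ≥ 155, sorted by total duration:
- A+D+E+F+G: duration 23, value 155
- A+C+D+F+G: duration 25, value 172
- A+C+D+E+F: duration 26, value 168
Minimum duration: 23 min.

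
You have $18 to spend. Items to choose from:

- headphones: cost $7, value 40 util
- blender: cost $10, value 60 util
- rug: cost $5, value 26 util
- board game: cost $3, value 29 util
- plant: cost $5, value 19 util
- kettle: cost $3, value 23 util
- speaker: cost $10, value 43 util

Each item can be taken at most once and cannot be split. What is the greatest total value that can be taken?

118 util

Check high-value combinations within $18:
- headphones+rug+board game+kettle: cost 7+5+3+3=18, value 40+26+29+23=118
- blender+rug+board game: cost 10+5+3=18, value 60+26+29=115
- blender+board game+kettle: cost 10+3+3=16, value 60+29+23=112
- headphones+board game+plant+kettle: cost 7+3+5+3=18, value 40+29+19+23=111
- blender+rug+kettle: cost 10+5+3=18, value 60+26+23=109
Best: 118 util.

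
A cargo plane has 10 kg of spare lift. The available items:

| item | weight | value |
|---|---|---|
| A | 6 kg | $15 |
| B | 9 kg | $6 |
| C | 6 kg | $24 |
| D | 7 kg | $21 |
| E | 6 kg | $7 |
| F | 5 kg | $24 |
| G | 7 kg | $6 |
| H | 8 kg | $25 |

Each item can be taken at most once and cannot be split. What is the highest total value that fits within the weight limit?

$25

Check high-value combinations within 10 kg:
- H: weight 8, value 25
- F: weight 5, value 24
- C: weight 6, value 24
- D: weight 7, value 21
Best: $25.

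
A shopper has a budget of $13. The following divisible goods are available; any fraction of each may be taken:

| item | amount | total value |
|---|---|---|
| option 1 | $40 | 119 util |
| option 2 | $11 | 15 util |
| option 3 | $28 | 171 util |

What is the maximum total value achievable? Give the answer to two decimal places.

79.39

Take in order of value per unit:
- option 3 (171/28 per unit): 13 of 28 → value 13×171/28 = 79.3929, running total 79.39
Total 79.39.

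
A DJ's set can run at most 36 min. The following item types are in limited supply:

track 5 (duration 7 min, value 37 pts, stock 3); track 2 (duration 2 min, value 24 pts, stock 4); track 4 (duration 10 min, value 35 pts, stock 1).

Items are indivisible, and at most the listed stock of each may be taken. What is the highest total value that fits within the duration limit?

Top feasible selections:
- 3×track 5 + 4×track 2: duration 29, value 207
- 2×track 5 + 4×track 2 + 1×track 4: duration 32, value 205
- 3×track 5 + 2×track 2 + 1×track 4: duration 35, value 194
- 3×track 5 + 3×track 2: duration 27, value 183
Best: 207 pts.

207 pts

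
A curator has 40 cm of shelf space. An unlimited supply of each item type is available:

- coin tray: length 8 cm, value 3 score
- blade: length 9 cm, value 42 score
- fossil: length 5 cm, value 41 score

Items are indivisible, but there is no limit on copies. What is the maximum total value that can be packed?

328 score

Best value-per-unit is fossil at 41/5, and filling with it alone uses length 8×5=40. No mix of the others beats 8×41 = 328.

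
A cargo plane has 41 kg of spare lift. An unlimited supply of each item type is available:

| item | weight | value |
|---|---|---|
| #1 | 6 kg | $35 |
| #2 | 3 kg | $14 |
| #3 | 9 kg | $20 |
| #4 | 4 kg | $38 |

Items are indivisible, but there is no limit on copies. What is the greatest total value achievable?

Best value-per-unit is #4 at 38/4, and filling with it alone uses weight 10×4=40. No mix of the others beats 10×38 = 380.

$380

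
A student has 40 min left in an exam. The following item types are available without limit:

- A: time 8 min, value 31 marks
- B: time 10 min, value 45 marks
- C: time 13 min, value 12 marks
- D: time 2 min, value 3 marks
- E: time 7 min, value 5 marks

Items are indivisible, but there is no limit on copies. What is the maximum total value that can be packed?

Best value-per-unit is B at 45/10, and filling with it alone uses time 4×10=40. No mix of the others beats 4×45 = 180.

180 marks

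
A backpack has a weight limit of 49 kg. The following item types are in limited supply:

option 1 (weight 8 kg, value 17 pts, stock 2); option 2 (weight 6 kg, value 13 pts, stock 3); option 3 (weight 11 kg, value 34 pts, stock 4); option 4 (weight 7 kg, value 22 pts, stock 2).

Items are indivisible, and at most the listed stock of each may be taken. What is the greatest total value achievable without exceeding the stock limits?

Best selections within weight 49 and stock limits:
- 3×option 3 + 2×option 4: weight 47, value 146
- 1×option 1 + 3×option 3 + 1×option 4: weight 48, value 141
- 2×option 2 + 2×option 3 + 2×option 4: weight 48, value 138
- 1×option 2 + 3×option 3 + 1×option 4: weight 46, value 137
Best: 146 pts.

146 pts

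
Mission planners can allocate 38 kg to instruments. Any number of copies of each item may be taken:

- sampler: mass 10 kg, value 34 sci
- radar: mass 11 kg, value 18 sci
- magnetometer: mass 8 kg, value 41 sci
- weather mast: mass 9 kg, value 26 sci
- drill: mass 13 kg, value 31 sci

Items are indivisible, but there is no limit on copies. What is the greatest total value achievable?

164 sci

Best value-per-unit is magnetometer at 41/8, and filling with it alone uses mass 4×8=32. No mix of the others beats 4×41 = 164.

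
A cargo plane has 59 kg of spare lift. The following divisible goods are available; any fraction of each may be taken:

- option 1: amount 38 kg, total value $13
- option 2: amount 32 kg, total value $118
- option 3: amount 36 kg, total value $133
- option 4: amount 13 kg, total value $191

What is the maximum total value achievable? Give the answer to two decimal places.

Take in order of value per unit:
- option 4 (191/13 per unit): all 13 → value 191, running total 191.00
- option 3 (133/36 per unit): all 36 → value 133, running total 324.00
- option 2 (118/32 per unit): 10 of 32 → value 10×118/32 = 36.8750, running total 360.88
Total 360.88.

360.88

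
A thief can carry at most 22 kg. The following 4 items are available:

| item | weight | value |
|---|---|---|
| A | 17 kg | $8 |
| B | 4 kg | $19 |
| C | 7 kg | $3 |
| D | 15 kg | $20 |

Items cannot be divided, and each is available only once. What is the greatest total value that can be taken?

$39

Check high-value combinations within 22 kg:
- B+D: weight 4+15=19, value 19+20=39
- A+B: weight 17+4=21, value 8+19=27
- C+D: weight 7+15=22, value 3+20=23
Best: $39.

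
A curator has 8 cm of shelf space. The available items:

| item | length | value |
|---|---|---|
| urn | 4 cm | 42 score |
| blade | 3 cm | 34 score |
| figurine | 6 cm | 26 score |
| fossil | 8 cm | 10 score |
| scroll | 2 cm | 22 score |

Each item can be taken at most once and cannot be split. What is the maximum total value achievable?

76 score

Check high-value combinations within 8 cm:
- urn+blade: length 4+3=7, value 42+34=76
- urn+scroll: length 4+2=6, value 42+22=64
- blade+scroll: length 3+2=5, value 34+22=56
Best: 76 score.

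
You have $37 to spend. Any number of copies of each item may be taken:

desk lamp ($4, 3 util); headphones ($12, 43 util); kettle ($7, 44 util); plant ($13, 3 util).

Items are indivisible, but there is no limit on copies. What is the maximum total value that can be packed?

220 util

Best value-per-unit is kettle at 44/7, and filling with it alone uses cost 5×7=35. No mix of the others beats 5×44 = 220.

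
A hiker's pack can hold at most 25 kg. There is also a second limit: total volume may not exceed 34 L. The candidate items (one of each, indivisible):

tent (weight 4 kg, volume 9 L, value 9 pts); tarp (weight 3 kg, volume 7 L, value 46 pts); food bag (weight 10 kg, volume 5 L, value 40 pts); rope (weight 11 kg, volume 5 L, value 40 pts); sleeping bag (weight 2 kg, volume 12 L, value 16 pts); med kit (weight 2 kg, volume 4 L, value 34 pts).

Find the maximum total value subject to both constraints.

Feasible sets respecting both limits:
- tarp+food bag+sleeping bag+med kit: weight 17, volume 28, value 136
- tarp+rope+sleeping bag+med kit: weight 18, volume 28, value 136
- food bag+rope+sleeping bag+med kit: weight 25, volume 26, value 130
Best: 136 pts.

136 pts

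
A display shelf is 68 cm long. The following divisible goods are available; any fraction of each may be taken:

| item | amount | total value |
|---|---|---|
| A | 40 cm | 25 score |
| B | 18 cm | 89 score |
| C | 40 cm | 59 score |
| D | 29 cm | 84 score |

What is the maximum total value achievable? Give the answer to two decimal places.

Take in order of value per unit:
- B (89/18 per unit): all 18 → value 89, running total 89.00
- D (84/29 per unit): all 29 → value 84, running total 173.00
- C (59/40 per unit): 21 of 40 → value 21×59/40 = 30.9750, running total 203.98
Total 203.98.

203.98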